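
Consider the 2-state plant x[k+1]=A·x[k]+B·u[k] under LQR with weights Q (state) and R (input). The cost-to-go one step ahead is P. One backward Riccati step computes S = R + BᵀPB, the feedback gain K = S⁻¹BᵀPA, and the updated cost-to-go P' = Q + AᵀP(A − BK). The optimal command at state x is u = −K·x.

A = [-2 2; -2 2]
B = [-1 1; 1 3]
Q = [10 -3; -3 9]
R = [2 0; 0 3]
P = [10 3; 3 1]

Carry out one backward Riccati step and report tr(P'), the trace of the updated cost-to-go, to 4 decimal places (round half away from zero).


27.7928

BᵀP = [-7.0000 -2.0000; 19.0000 6.0000]
S = R + BᵀPB = [2 0; 0 3] + [5.0000 -13.0000; -13.0000 37.0000] = [7.0000 -13.0000; -13.0000 40.0000]
BᵀPA = [18.0000 -18.0000; -50.0000 50.0000]
K = S⁻¹·BᵀPA = [0.6306 -0.6306; -1.0450 1.0450]
A−BK = [-0.3243 0.3243; 0.5045 -0.5045]
AᵀP(A−BK) = [4.3964 -4.3964; -4.3964 4.3964]
P' = Q + AᵀP(A−BK) = [14.3964 -7.3964; -7.3964 13.3964]
tr(P') = 27.7928


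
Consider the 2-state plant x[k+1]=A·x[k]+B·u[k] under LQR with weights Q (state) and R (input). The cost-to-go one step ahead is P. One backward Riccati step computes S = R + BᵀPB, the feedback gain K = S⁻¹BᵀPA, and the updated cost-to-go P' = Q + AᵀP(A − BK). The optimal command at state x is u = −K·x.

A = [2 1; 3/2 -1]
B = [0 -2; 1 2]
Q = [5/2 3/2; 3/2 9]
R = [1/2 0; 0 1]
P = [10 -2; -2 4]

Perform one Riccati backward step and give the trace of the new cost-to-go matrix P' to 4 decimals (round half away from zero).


BᵀP = [-2.0000 4.0000; -24.0000 12.0000]
S = R + BᵀPB = [1/2 0; 0 1] + [4.0000 12.0000; 12.0000 72.0000] = [4.5000 12.0000; 12.0000 73.0000]
BᵀPA = [2.0000 -6.0000; -30.0000 -36.0000]
K = S⁻¹·BᵀPA = [2.7425 -0.0325; -0.8618 -0.4878]
A−BK = [0.2764 0.0244; 0.4810 0.0081]
AᵀP(A−BK) = [5.6612 0.4309; 0.4309 0.2439]
P' = Q + AᵀP(A−BK) = [8.1612 1.9309; 1.9309 9.2439]
tr(P') = 17.4051

17.4051


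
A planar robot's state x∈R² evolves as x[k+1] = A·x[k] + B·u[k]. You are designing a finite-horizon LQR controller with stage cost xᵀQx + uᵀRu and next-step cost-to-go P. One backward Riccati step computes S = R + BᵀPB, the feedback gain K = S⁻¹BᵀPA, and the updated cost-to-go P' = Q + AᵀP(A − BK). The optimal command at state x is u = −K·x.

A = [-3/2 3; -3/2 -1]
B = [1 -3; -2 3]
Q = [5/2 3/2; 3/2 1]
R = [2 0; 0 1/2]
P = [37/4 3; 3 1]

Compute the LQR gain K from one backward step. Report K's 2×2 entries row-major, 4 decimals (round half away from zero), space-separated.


BᵀP = [3.2500 1.0000; -18.7500 -6.0000]
S = R + BᵀPB = [2 0; 0 1/2] + [1.2500 -6.7500; -6.7500 38.2500] = [3.2500 -6.7500; -6.7500 38.7500]
BᵀPA = [-6.3750 8.7500; 37.1250 -50.2500]
K = S⁻¹·BᵀPA = [0.0443 -0.0016; 0.9658 -1.2970]
A−BK = [1.3530 -0.8896; -4.3087 2.8880]
AᵀP(A−BK) = [0.9903 -0.9821; -0.9821 1.0871]
P' = Q + AᵀP(A−BK) = [3.4903 0.5179; 0.5179 2.0871]
tr(P') = 5.5774

0.0443 -0.0016 0.9658 -1.2970


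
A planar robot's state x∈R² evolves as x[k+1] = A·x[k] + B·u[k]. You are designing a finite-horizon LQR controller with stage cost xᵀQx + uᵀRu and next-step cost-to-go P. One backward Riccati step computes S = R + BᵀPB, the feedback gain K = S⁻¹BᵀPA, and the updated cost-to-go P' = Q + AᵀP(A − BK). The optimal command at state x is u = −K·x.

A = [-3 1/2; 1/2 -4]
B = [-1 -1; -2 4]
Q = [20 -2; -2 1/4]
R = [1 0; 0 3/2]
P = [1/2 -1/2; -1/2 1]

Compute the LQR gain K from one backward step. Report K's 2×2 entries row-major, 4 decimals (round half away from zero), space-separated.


0.3993 0.3561 0.5612 -0.7698

BᵀP = [0.5000 -1.5000; -2.5000 4.5000]
S = R + BᵀPB = [1 0; 0 3/2] + [2.5000 -6.5000; -6.5000 20.5000] = [3.5000 -6.5000; -6.5000 22.0000]
BᵀPA = [-2.2500 6.2500; 9.7500 -19.2500]
K = S⁻¹·BᵀPA = [0.3993 0.3561; 0.5612 -0.7698]
A−BK = [-2.0396 0.0863; -0.9460 -0.2086]
AᵀP(A−BK) = [1.6772 -0.5683; -0.5683 1.0809]
P' = Q + AᵀP(A−BK) = [21.6772 -2.5683; -2.5683 1.3309]
tr(P') = 23.0081


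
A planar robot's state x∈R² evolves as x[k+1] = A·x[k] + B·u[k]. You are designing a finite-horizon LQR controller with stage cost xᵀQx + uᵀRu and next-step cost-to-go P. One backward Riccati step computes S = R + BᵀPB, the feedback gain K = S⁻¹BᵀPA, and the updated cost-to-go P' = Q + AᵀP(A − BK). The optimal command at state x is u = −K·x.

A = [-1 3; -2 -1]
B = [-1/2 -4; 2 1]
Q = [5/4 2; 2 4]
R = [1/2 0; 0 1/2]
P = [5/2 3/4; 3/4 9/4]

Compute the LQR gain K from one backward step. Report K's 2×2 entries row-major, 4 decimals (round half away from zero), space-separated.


BᵀP = [0.2500 4.1250; -9.2500 -0.7500]
S = R + BᵀPB = [1/2 0; 0 1/2] + [8.1250 3.1250; 3.1250 36.2500] = [8.6250 3.1250; 3.1250 36.7500]
BᵀPA = [-8.5000 -3.3750; 10.7500 -27.0000]
K = S⁻¹·BᵀPA = [-1.1262 -0.1291; 0.3883 -0.7237]
A−BK = [-0.0100 0.0406; -0.1359 -0.0181]
AᵀP(A−BK) = [0.7534 -0.0673; -0.0673 0.2740]
P' = Q + AᵀP(A−BK) = [2.0034 1.9327; 1.9327 4.2740]
tr(P') = 6.2773

-1.1262 -0.1291 0.3883 -0.7237


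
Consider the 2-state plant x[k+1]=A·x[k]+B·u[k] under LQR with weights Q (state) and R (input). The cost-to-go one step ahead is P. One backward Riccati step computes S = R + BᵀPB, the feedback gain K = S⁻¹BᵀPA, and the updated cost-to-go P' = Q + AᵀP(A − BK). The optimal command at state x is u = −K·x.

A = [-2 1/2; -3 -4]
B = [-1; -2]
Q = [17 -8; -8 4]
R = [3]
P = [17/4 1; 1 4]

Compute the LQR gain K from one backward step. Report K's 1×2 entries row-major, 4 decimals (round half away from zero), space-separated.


1.4495 1.2064

BᵀP = [-6.2500 -9.0000]
S = R + BᵀPB = [3] + [24.2500] = [27.2500]
BᵀPA = [39.5000 32.8750]
K = S⁻¹·BᵀPA = [1.4495 1.2064]
A−BK = [-0.5505 1.7064; -0.1009 -1.5872]
AᵀP(A−BK) = [7.7431 2.5963; 2.5963 21.4014]
P' = Q + AᵀP(A−BK) = [24.7431 -5.4037; -5.4037 25.4014]
tr(P') = 50.1445


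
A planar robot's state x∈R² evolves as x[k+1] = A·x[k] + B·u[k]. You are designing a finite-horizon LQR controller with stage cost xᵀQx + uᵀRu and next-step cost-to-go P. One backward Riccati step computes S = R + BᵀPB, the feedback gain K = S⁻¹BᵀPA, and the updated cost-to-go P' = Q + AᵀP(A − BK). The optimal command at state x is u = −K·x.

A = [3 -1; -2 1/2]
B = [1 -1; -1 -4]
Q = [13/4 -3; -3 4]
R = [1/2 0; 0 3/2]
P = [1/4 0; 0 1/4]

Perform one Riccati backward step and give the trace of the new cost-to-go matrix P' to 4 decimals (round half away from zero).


9.0904

BᵀP = [0.2500 -0.2500; -0.2500 -1.0000]
S = R + BᵀPB = [1/2 0; 0 3/2] + [0.5000 0.7500; 0.7500 4.2500] = [1.0000 0.7500; 0.7500 5.7500]
BᵀPA = [1.2500 -0.3750; 1.2500 -0.2500]
K = S⁻¹·BᵀPA = [1.2048 -0.3795; 0.0602 0.0060]
A−BK = [1.8554 -0.6145; -0.5542 0.1446]
AᵀP(A−BK) = [1.6687 -0.5331; -0.5331 0.1717]
P' = Q + AᵀP(A−BK) = [4.9187 -3.5331; -3.5331 4.1717]
tr(P') = 9.0904


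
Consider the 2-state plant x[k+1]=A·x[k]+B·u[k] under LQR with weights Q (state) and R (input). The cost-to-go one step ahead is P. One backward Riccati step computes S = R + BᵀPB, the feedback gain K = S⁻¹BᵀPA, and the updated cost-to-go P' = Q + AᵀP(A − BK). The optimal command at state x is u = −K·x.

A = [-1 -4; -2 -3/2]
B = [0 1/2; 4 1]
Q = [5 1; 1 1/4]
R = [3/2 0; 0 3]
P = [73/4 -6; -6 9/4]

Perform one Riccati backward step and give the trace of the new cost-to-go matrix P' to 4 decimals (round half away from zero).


BᵀP = [-24.0000 9.0000; 3.1250 -0.7500]
S = R + BᵀPB = [3/2 0; 0 3] + [36.0000 -3.0000; -3.0000 0.8125] = [37.5000 -3.0000; -3.0000 3.8125]
BᵀPA = [6.0000 82.5000; -1.6250 -11.3750]
K = S⁻¹·BᵀPA = [0.1344 2.0931; -0.3205 -1.3366]
A−BK = [-0.8397 -3.3317; -2.2169 -8.5357]
AᵀP(A−BK) = [1.9230 8.0196; 8.0196 37.1802]
P' = Q + AᵀP(A−BK) = [6.9230 9.0196; 9.0196 37.4302]
tr(P') = 44.3533

44.3533


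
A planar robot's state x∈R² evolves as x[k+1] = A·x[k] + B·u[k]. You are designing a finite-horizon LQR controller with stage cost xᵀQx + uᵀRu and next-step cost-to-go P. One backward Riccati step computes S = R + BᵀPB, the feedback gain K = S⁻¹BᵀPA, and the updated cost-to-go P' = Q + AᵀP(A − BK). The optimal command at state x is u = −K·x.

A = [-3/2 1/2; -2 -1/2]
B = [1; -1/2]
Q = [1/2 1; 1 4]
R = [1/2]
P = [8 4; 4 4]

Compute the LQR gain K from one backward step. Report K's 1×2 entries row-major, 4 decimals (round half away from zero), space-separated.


BᵀP = [6.0000 2.0000]
S = R + BᵀPB = [1/2] + [5.0000] = [5.5000]
BᵀPA = [-13.0000 2.0000]
K = S⁻¹·BᵀPA = [-2.3636 0.3636]
A−BK = [0.8636 0.1364; -3.1818 -0.3182]
AᵀP(A−BK) = [27.2727 1.7273; 1.7273 0.2727]
P' = Q + AᵀP(A−BK) = [27.7727 2.7273; 2.7273 4.2727]
tr(P') = 32.0455

-2.3636 0.3636


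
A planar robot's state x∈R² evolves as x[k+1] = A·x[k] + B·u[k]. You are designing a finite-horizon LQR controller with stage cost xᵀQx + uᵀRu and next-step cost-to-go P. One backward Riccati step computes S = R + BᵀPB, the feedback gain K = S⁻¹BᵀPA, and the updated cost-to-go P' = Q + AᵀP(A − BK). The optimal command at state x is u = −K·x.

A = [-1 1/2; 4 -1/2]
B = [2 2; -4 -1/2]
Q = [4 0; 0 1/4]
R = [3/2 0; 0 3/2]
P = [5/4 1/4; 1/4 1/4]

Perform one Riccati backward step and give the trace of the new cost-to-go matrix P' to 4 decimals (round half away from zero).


5.4827

BᵀP = [1.5000 -0.5000; 2.3750 0.3750]
S = R + BᵀPB = [3/2 0; 0 3/2] + [5.0000 3.2500; 3.2500 4.5625] = [6.5000 3.2500; 3.2500 6.0625]
BᵀPA = [-3.5000 1.0000; -0.8750 1.0000]
K = S⁻¹·BᵀPA = [-0.6371 0.0975; 0.1972 0.1127]
A−BK = [-0.1203 0.0796; 1.5504 -0.0536]
AᵀP(A−BK) = [1.1928 -0.0601; -0.0601 0.0398]
P' = Q + AᵀP(A−BK) = [5.1928 -0.0601; -0.0601 0.2898]
tr(P') = 5.4827


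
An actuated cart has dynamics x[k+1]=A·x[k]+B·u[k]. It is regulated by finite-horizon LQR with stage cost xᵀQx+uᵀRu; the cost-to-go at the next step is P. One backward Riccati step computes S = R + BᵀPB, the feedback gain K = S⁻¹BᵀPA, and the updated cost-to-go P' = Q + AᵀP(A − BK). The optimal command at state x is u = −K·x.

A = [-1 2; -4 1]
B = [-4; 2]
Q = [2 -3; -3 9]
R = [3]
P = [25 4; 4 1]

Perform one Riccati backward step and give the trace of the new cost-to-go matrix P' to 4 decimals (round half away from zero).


22.8426

BᵀP = [-92.0000 -14.0000]
S = R + BᵀPB = [3] + [340.0000] = [343.0000]
BᵀPA = [148.0000 -198.0000]
K = S⁻¹·BᵀPA = [0.4315 -0.5773]
A−BK = [0.7259 -0.3090; -4.8630 2.1545]
AᵀP(A−BK) = [9.1399 -4.5656; -4.5656 2.7026]
P' = Q + AᵀP(A−BK) = [11.1399 -7.5656; -7.5656 11.7026]
tr(P') = 22.8426


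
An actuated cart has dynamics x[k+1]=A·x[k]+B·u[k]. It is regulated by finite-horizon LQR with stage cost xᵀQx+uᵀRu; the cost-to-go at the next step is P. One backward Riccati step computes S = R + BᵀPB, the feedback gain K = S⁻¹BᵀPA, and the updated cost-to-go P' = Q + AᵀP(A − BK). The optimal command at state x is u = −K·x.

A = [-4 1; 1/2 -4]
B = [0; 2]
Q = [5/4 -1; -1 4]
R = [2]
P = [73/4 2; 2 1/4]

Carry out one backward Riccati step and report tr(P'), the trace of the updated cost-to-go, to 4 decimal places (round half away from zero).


BᵀP = [4.0000 0.5000]
S = R + BᵀPB = [2] + [1.0000] = [3.0000]
BᵀPA = [-15.7500 2.0000]
K = S⁻¹·BᵀPA = [-5.2500 0.6667]
A−BK = [-4.0000 1.0000; 11.0000 -5.3333]
AᵀP(A−BK) = [201.3750 -30.0000; -30.0000 4.9167]
P' = Q + AᵀP(A−BK) = [202.6250 -31.0000; -31.0000 8.9167]
tr(P') = 211.5417

211.5417


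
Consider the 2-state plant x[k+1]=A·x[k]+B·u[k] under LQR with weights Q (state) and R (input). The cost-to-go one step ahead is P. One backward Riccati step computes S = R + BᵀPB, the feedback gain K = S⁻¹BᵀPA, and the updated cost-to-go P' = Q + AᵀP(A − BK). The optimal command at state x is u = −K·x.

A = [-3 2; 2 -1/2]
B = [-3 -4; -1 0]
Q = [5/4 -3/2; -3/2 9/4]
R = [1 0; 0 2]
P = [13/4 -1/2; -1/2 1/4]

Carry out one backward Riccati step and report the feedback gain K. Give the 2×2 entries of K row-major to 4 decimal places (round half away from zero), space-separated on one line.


0.3664 -0.2909 0.5453 -0.3006

BᵀP = [-9.2500 1.2500; -13.0000 2.0000]
S = R + BᵀPB = [1 0; 0 2] + [26.5000 37.0000; 37.0000 52.0000] = [27.5000 37.0000; 37.0000 54.0000]
BᵀPA = [30.2500 -19.1250; 43.0000 -27.0000]
K = S⁻¹·BᵀPA = [0.3664 -0.2909; 0.5453 -0.3006]
A−BK = [0.2802 -0.0754; 2.3664 -0.7909]
AᵀP(A−BK) = [1.7209 -0.7710; -0.7710 0.3807]
P' = Q + AᵀP(A−BK) = [2.9709 -2.2710; -2.2710 2.6307]
tr(P') = 5.6016


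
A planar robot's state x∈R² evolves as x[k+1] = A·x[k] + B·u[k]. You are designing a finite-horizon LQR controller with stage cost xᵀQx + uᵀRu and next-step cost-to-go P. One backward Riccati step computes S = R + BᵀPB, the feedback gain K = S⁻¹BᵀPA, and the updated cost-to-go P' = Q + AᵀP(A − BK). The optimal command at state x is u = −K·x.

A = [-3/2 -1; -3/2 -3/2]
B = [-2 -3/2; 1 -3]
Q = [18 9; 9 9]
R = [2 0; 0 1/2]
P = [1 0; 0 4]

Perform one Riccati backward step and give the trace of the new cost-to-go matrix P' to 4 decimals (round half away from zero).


BᵀP = [-2.0000 4.0000; -1.5000 -12.0000]
S = R + BᵀPB = [2 0; 0 1/2] + [8.0000 -9.0000; -9.0000 38.2500] = [10.0000 -9.0000; -9.0000 38.7500]
BᵀPA = [-3.0000 -4.0000; 20.2500 19.5000]
K = S⁻¹·BᵀPA = [0.2153 0.0669; 0.5726 0.5188]
A−BK = [-0.2104 -0.0881; 0.0024 -0.0106]
AᵀP(A−BK) = [0.3010 0.1958; 0.1958 0.1517]
P' = Q + AᵀP(A−BK) = [18.3010 9.1958; 9.1958 9.1517]
tr(P') = 27.4527

27.4527


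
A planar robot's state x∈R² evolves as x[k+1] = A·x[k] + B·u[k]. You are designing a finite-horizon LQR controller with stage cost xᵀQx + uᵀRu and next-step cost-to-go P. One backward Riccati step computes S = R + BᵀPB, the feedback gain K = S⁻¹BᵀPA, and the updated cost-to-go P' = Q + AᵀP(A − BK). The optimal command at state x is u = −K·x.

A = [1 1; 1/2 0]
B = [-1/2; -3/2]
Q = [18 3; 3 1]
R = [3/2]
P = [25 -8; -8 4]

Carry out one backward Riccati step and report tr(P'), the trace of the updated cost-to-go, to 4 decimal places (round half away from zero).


BᵀP = [-0.5000 -2.0000]
S = R + BᵀPB = [3/2] + [3.2500] = [4.7500]
BᵀPA = [-1.5000 -0.5000]
K = S⁻¹·BᵀPA = [-0.3158 -0.1053]
A−BK = [0.8421 0.9474; 0.0263 -0.1579]
AᵀP(A−BK) = [17.5263 20.8421; 20.8421 24.9474]
P' = Q + AᵀP(A−BK) = [35.5263 23.8421; 23.8421 25.9474]
tr(P') = 61.4737

61.4737


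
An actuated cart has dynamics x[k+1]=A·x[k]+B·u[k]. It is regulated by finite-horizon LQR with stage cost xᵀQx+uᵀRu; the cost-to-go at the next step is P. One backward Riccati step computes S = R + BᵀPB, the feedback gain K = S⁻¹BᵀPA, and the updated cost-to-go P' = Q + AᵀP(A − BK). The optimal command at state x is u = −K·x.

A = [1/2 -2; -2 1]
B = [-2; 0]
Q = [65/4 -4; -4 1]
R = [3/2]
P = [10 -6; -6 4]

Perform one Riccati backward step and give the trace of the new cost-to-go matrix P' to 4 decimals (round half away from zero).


BᵀP = [-20.0000 12.0000]
S = R + BᵀPB = [3/2] + [40.0000] = [41.5000]
BᵀPA = [-34.0000 52.0000]
K = S⁻¹·BᵀPA = [-0.8193 1.2530]
A−BK = [-1.1386 0.5060; -2.0000 1.0000]
AᵀP(A−BK) = [2.6446 -2.3976; -2.3976 2.8434]
P' = Q + AᵀP(A−BK) = [18.8946 -6.3976; -6.3976 3.8434]
tr(P') = 22.7380

22.7380


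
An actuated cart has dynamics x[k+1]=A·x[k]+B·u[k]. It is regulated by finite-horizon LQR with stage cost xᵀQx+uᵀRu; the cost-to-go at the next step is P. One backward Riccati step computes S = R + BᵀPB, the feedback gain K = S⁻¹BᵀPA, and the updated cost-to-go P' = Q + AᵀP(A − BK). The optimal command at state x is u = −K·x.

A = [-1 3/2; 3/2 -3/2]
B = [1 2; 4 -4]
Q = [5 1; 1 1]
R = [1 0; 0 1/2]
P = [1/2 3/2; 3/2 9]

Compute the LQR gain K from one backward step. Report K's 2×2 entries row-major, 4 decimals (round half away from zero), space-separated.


BᵀP = [6.5000 37.5000; -5.0000 -33.0000]
S = R + BᵀPB = [1 0; 0 1/2] + [156.5000 -137.0000; -137.0000 122.0000] = [157.5000 -137.0000; -137.0000 122.5000]
BᵀPA = [49.7500 -46.5000; -44.5000 42.0000]
K = S⁻¹·BᵀPA = [-0.0040 0.1101; -0.3678 0.4659]
A−BK = [-0.2604 0.4581; 0.0450 -0.0765]
AᵀP(A−BK) = [0.0846 -0.1159; -0.1159 0.1731]
P' = Q + AᵀP(A−BK) = [5.0846 0.8841; 0.8841 1.1731]
tr(P') = 6.2577

-0.0040 0.1101 -0.3678 0.4659


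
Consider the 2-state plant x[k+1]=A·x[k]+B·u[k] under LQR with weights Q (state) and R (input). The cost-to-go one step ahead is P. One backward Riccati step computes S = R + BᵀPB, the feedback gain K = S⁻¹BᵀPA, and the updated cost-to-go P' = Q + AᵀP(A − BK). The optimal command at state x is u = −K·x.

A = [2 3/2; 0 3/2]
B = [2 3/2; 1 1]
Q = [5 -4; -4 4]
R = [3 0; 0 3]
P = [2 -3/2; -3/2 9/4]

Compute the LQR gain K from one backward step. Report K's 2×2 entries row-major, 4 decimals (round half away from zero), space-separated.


BᵀP = [2.5000 -0.7500; 1.5000 0.0000]
S = R + BᵀPB = [3 0; 0 3] + [4.2500 3.0000; 3.0000 2.2500] = [7.2500 3.0000; 3.0000 5.2500]
BᵀPA = [5.0000 2.6250; 3.0000 2.2500]
K = S⁻¹·BᵀPA = [0.5935 0.2419; 0.2323 0.2903]
A−BK = [0.4645 0.5806; -0.8258 0.9677]
AᵀP(A−BK) = [4.3355 -0.5806; -0.5806 1.5242]
P' = Q + AᵀP(A−BK) = [9.3355 -4.5806; -4.5806 5.5242]
tr(P') = 14.8597

0.5935 0.2419 0.2323 0.2903


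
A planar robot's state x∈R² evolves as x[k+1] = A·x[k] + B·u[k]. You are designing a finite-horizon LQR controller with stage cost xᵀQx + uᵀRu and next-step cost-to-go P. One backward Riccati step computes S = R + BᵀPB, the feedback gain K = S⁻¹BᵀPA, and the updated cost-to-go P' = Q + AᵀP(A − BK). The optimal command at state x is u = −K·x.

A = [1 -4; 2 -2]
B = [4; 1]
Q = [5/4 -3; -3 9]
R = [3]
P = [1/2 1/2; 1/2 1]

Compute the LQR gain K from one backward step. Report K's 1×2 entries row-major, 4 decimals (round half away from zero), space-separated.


BᵀP = [2.5000 3.0000]
S = R + BᵀPB = [3] + [13.0000] = [16.0000]
BᵀPA = [8.5000 -16.0000]
K = S⁻¹·BᵀPA = [0.5313 -1.0000]
A−BK = [-1.1250 0.0000; 1.4688 -1.0000]
AᵀP(A−BK) = [1.9844 -2.5000; -2.5000 4.0000]
P' = Q + AᵀP(A−BK) = [3.2344 -5.5000; -5.5000 13.0000]
tr(P') = 16.2344

0.5313 -1.0000


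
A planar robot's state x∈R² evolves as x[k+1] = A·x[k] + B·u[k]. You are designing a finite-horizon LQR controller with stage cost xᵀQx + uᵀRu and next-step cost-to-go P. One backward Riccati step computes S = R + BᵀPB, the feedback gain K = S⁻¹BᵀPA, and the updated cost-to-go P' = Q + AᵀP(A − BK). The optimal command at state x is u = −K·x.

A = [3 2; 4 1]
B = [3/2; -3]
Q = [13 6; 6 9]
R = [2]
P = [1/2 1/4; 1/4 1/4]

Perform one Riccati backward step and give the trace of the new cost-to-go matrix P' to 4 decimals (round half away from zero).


38.9850

BᵀP = [0.0000 -0.3750]
S = R + BᵀPB = [2] + [1.1250] = [3.1250]
BᵀPA = [-1.5000 -0.3750]
K = S⁻¹·BᵀPA = [-0.4800 -0.1200]
A−BK = [3.7200 2.1800; 2.5600 0.6400]
AᵀP(A−BK) = [13.7800 6.5700; 6.5700 3.2050]
P' = Q + AᵀP(A−BK) = [26.7800 12.5700; 12.5700 12.2050]
tr(P') = 38.9850


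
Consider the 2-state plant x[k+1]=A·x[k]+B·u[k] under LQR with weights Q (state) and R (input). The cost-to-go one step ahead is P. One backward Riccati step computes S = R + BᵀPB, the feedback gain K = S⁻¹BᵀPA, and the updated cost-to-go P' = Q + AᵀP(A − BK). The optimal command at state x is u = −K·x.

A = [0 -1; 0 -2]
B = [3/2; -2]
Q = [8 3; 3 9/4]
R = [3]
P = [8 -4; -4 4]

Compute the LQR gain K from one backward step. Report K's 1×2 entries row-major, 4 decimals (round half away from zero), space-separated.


BᵀP = [20.0000 -14.0000]
S = R + BᵀPB = [3] + [58.0000] = [61.0000]
BᵀPA = [0.0000 8.0000]
K = S⁻¹·BᵀPA = [0.0000 0.1311]
A−BK = [0.0000 -1.1967; 0.0000 -1.7377]
AᵀP(A−BK) = [0.0000 0.0000; 0.0000 6.9508]
P' = Q + AᵀP(A−BK) = [8.0000 3.0000; 3.0000 9.2008]
tr(P') = 17.2008

0.0000 0.1311


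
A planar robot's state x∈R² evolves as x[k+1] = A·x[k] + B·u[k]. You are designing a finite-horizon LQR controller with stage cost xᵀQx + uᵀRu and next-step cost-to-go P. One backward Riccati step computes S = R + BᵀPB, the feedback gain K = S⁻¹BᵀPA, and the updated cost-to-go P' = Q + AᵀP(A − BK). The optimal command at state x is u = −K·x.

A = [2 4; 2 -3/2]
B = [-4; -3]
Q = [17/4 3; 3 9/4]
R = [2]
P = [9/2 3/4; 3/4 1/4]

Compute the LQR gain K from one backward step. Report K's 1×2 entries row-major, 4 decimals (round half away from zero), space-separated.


-0.5093 -0.7997

BᵀP = [-20.2500 -3.7500]
S = R + BᵀPB = [2] + [92.2500] = [94.2500]
BᵀPA = [-48.0000 -75.3750]
K = S⁻¹·BᵀPA = [-0.5093 -0.7997]
A−BK = [-0.0371 0.8011; 0.4721 -3.8992]
AᵀP(A−BK) = [0.5544 0.6127; 0.6127 3.2825]
P' = Q + AᵀP(A−BK) = [4.8044 3.6127; 3.6127 5.5325]
tr(P') = 10.3369


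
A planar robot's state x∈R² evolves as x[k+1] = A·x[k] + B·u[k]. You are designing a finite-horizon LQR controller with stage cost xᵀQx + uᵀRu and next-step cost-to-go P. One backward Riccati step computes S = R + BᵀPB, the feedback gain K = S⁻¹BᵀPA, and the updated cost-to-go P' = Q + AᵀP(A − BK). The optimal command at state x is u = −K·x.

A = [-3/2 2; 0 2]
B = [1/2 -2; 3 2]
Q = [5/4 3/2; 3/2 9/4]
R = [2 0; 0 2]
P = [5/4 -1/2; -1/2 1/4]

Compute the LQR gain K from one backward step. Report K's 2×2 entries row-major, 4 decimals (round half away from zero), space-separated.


0.0450 0.0685 0.4272 -0.3490

BᵀP = [-0.8750 0.5000; -3.5000 1.5000]
S = R + BᵀPB = [2 0; 0 2] + [1.0625 2.7500; 2.7500 10.0000] = [3.0625 2.7500; 2.7500 12.0000]
BᵀPA = [1.3125 -0.7500; 5.2500 -4.0000]
K = S⁻¹·BᵀPA = [0.0450 0.0685; 0.4272 -0.3490]
A−BK = [-0.6681 1.2677; -0.9893 2.4925]
AᵀP(A−BK) = [0.5107 -0.5075; -0.5075 0.6552]
P' = Q + AᵀP(A−BK) = [1.7607 0.9925; 0.9925 2.9052]
tr(P') = 4.6660


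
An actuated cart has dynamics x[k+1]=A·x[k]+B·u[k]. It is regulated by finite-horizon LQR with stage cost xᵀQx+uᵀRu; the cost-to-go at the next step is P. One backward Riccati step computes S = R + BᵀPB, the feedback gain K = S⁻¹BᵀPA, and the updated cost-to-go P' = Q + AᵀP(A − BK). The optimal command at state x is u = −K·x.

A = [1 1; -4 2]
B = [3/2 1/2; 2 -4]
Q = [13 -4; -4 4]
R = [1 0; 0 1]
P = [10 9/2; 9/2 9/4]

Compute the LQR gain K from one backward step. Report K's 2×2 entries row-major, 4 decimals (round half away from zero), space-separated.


BᵀP = [24.0000 11.2500; -13.0000 -6.7500]
S = R + BᵀPB = [1 0; 0 1] + [58.5000 -33.0000; -33.0000 20.5000] = [59.5000 -33.0000; -33.0000 21.5000]
BᵀPA = [-21.0000 46.5000; 14.0000 -26.5000]
K = S⁻¹·BᵀPA = [0.0552 0.6583; 0.7359 -0.2221]
A−BK = [0.5493 0.1235; -1.1669 -0.2050]
AᵀP(A−BK) = [0.8568 -0.0657; -0.0657 0.5020]
P' = Q + AᵀP(A−BK) = [13.8568 -4.0657; -4.0657 4.5020]
tr(P') = 18.3587

0.0552 0.6583 0.7359 -0.2221


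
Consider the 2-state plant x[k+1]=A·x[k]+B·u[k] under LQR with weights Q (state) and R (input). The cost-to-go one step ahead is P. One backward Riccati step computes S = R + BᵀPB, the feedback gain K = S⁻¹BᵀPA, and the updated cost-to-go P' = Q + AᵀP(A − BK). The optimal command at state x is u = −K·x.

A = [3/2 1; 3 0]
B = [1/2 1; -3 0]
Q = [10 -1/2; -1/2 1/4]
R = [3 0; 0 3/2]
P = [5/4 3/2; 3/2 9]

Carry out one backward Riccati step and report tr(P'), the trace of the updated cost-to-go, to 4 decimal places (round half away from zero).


16.5787

BᵀP = [-3.8750 -26.2500; 1.2500 1.5000]
S = R + BᵀPB = [3 0; 0 3/2] + [76.8125 -3.8750; -3.8750 1.2500] = [79.8125 -3.8750; -3.8750 2.7500]
BᵀPA = [-84.5625 -3.8750; 6.3750 1.2500]
K = S⁻¹·BᵀPA = [-1.0165 -0.0284; 0.8858 0.4145]
A−BK = [1.1224 0.5997; -0.0495 -0.0853]
AᵀP(A−BK) = [5.7070 1.3287; 1.3287 0.6217]
P' = Q + AᵀP(A−BK) = [15.7070 0.8287; 0.8287 0.8717]
tr(P') = 16.5787


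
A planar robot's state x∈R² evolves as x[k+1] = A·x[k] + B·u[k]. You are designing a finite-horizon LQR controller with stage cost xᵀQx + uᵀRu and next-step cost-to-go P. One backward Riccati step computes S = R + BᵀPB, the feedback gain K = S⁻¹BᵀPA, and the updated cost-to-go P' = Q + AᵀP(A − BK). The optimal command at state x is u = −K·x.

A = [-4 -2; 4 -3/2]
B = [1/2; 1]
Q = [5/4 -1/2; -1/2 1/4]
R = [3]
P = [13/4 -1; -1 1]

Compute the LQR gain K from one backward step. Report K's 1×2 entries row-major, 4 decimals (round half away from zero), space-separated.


BᵀP = [0.6250 0.5000]
S = R + BᵀPB = [3] + [0.8125] = [3.8125]
BᵀPA = [-0.5000 -2.0000]
K = S⁻¹·BᵀPA = [-0.1311 -0.5246]
A−BK = [-3.9344 -1.7377; 4.1311 -0.9754]
AᵀP(A−BK) = [99.9344 21.7377; 21.7377 8.2008]
P' = Q + AᵀP(A−BK) = [101.1844 21.2377; 21.2377 8.4508]
tr(P') = 109.6352

-0.1311 -0.5246


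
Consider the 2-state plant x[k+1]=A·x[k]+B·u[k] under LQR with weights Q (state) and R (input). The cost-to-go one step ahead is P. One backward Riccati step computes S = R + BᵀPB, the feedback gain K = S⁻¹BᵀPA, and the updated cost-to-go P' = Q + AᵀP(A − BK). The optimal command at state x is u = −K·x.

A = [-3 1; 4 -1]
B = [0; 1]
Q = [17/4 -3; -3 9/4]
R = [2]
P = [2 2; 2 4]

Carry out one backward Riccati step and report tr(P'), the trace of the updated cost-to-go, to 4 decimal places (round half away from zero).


BᵀP = [2.0000 4.0000]
S = R + BᵀPB = [2] + [4.0000] = [6.0000]
BᵀPA = [10.0000 -2.0000]
K = S⁻¹·BᵀPA = [1.6667 -0.3333]
A−BK = [-3.0000 1.0000; 2.3333 -0.6667]
AᵀP(A−BK) = [17.3333 -4.6667; -4.6667 1.3333]
P' = Q + AᵀP(A−BK) = [21.5833 -7.6667; -7.6667 3.5833]
tr(P') = 25.1667

25.1667


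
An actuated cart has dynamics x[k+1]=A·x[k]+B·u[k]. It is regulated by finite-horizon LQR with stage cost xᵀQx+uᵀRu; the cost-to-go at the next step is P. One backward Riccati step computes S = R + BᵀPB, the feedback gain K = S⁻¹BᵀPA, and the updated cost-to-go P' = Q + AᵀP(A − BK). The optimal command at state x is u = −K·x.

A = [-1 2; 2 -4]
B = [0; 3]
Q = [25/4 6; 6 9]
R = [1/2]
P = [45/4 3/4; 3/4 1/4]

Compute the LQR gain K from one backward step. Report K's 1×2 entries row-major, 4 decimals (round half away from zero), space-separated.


BᵀP = [2.2500 0.7500]
S = R + BᵀPB = [1/2] + [2.2500] = [2.7500]
BᵀPA = [-0.7500 1.5000]
K = S⁻¹·BᵀPA = [-0.2727 0.5455]
A−BK = [-1.0000 2.0000; 2.8182 -5.6364]
AᵀP(A−BK) = [9.0455 -18.0909; -18.0909 36.1818]
P' = Q + AᵀP(A−BK) = [15.2955 -12.0909; -12.0909 45.1818]
tr(P') = 60.4773

-0.2727 0.5455


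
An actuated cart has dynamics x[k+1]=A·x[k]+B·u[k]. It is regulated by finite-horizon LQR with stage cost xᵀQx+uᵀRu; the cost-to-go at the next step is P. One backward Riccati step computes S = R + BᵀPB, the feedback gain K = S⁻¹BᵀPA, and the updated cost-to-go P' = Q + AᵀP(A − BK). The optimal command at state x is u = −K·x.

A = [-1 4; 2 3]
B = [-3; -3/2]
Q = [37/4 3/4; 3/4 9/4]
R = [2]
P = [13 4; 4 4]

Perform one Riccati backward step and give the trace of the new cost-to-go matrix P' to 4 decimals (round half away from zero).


BᵀP = [-45.0000 -18.0000]
S = R + BᵀPB = [2] + [162.0000] = [164.0000]
BᵀPA = [9.0000 -234.0000]
K = S⁻¹·BᵀPA = [0.0549 -1.4268]
A−BK = [-0.8354 -0.2805; 2.0823 0.8598]
AᵀP(A−BK) = [12.5061 4.8415; 4.8415 6.1220]
P' = Q + AᵀP(A−BK) = [21.7561 5.5915; 5.5915 8.3720]
tr(P') = 30.1280

30.1280


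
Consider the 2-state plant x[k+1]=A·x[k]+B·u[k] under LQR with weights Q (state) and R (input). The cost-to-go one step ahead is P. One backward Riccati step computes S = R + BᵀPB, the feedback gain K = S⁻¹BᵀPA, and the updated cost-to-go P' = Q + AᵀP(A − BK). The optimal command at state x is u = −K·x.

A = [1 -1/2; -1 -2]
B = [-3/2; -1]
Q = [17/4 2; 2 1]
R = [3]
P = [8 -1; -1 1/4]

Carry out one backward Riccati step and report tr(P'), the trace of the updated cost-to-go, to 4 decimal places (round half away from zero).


7.7842

BᵀP = [-11.0000 1.2500]
S = R + BᵀPB = [3] + [15.2500] = [18.2500]
BᵀPA = [-12.2500 3.0000]
K = S⁻¹·BᵀPA = [-0.6712 0.1644]
A−BK = [-0.0068 -0.2534; -1.6712 -1.8356]
AᵀP(A−BK) = [2.0274 0.0137; 0.0137 0.5068]
P' = Q + AᵀP(A−BK) = [6.2774 2.0137; 2.0137 1.5068]
tr(P') = 7.7842


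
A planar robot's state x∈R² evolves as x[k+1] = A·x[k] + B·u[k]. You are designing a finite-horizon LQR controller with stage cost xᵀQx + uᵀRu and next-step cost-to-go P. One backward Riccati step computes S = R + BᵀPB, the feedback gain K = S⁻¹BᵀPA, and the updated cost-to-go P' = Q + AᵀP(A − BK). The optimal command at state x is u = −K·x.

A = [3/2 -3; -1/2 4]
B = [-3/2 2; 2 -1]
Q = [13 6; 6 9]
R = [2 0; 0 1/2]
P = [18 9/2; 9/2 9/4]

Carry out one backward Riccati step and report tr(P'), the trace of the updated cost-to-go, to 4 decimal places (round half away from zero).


BᵀP = [-18.0000 -2.2500; 31.5000 6.7500]
S = R + BᵀPB = [2 0; 0 1/2] + [22.5000 -33.7500; -33.7500 56.2500] = [24.5000 -33.7500; -33.7500 56.7500]
BᵀPA = [-25.8750 45.0000; 43.8750 -67.5000]
K = S⁻¹·BᵀPA = [0.0492 1.0967; 0.8024 -0.5372]
A−BK = [-0.0310 -0.2805; 0.2039 1.2693]
AᵀP(A−BK) = [0.3808 0.1970; 0.1970 4.3870]
P' = Q + AᵀP(A−BK) = [13.3808 6.1970; 6.1970 13.3870]
tr(P') = 26.7678

26.7678


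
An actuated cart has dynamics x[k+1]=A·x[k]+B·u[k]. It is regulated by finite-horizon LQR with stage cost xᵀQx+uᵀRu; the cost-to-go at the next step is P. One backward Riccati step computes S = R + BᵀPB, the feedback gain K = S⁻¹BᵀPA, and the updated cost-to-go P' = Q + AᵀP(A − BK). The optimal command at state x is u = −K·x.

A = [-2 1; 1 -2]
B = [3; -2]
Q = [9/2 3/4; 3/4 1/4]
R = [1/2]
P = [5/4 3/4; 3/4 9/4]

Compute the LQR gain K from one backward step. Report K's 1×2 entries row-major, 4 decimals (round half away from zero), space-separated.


BᵀP = [2.2500 -2.2500]
S = R + BᵀPB = [1/2] + [11.2500] = [11.7500]
BᵀPA = [-6.7500 6.7500]
K = S⁻¹·BᵀPA = [-0.5745 0.5745]
A−BK = [-0.2766 -0.7234; -0.1489 -0.8511]
AᵀP(A−BK) = [0.3723 0.6277; 0.6277 3.3723]
P' = Q + AᵀP(A−BK) = [4.8723 1.3777; 1.3777 3.6223]
tr(P') = 8.4947

-0.5745 0.5745


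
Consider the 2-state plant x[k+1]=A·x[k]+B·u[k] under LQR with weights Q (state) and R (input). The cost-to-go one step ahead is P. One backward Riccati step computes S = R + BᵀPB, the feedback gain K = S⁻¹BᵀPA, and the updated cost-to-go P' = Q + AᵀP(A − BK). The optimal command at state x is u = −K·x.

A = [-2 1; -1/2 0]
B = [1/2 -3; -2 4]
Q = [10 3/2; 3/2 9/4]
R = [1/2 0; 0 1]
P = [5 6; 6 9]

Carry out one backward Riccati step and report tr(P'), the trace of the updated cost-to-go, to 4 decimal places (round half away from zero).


15.8719

BᵀP = [-9.5000 -15.0000; 9.0000 18.0000]
S = R + BᵀPB = [1/2 0; 0 1] + [25.2500 -31.5000; -31.5000 45.0000] = [25.7500 -31.5000; -31.5000 46.0000]
BᵀPA = [26.5000 -9.5000; -27.0000 9.0000]
K = S⁻¹·BᵀPA = [1.9168 -0.7984; 0.7256 -0.3511]
A−BK = [-0.7815 0.3459; 0.4311 -0.1925]
AᵀP(A−BK) = [3.0471 -1.3212; -1.3212 0.5748]
P' = Q + AᵀP(A−BK) = [13.0471 0.1788; 0.1788 2.8248]
tr(P') = 15.8719


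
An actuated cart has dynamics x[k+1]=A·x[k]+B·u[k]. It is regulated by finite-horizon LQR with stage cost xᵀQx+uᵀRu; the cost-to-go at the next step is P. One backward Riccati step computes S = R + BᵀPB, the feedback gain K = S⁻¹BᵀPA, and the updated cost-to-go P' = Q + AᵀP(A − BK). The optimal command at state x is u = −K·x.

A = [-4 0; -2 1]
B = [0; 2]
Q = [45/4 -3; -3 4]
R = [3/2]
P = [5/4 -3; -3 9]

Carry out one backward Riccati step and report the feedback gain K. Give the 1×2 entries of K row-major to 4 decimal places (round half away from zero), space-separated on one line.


-0.3200 0.4800

BᵀP = [-6.0000 18.0000]
S = R + BᵀPB = [3/2] + [36.0000] = [37.5000]
BᵀPA = [-12.0000 18.0000]
K = S⁻¹·BᵀPA = [-0.3200 0.4800]
A−BK = [-4.0000 0.0000; -1.3600 0.0400]
AᵀP(A−BK) = [4.1600 -0.2400; -0.2400 0.3600]
P' = Q + AᵀP(A−BK) = [15.4100 -3.2400; -3.2400 4.3600]
tr(P') = 19.7700


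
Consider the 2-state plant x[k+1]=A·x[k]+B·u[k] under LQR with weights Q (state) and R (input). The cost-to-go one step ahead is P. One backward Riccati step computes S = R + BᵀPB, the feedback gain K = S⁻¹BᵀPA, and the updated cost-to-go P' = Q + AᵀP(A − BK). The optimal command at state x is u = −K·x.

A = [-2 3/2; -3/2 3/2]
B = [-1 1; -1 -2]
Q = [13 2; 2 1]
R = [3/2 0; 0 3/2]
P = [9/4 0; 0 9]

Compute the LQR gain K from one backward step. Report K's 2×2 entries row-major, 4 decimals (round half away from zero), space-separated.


BᵀP = [-2.2500 -9.0000; 2.2500 -18.0000]
S = R + BᵀPB = [3/2 0; 0 3/2] + [11.2500 15.7500; 15.7500 38.2500] = [12.7500 15.7500; 15.7500 39.7500]
BᵀPA = [18.0000 -16.8750; 22.5000 -23.6250]
K = S⁻¹·BᵀPA = [1.3957 -1.1543; 0.0130 -0.1370]
A−BK = [-0.6174 0.4826; -0.0783 0.0717]
AᵀP(A−BK) = [3.8348 -3.1402; -3.1402 2.5973]
P' = Q + AᵀP(A−BK) = [16.8348 -1.1402; -1.1402 3.5973]
tr(P') = 20.4321

1.3957 -1.1543 0.0130 -0.1370


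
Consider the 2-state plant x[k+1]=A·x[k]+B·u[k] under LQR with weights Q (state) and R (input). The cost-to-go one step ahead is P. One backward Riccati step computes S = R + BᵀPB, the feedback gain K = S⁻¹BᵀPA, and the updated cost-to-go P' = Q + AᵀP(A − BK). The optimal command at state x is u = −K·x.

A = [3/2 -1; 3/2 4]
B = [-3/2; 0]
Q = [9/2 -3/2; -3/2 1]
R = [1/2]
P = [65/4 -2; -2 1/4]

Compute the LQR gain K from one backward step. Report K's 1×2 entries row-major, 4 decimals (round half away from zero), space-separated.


-0.8651 0.9815

BᵀP = [-24.3750 3.0000]
S = R + BᵀPB = [1/2] + [36.5625] = [37.0625]
BᵀPA = [-32.0625 36.3750]
K = S⁻¹·BᵀPA = [-0.8651 0.9815]
A−BK = [0.2024 0.4722; 1.5000 4.0000]
AᵀP(A−BK) = [0.3880 -0.4073; -0.4073 0.5497]
P' = Q + AᵀP(A−BK) = [4.8880 -1.9073; -1.9073 1.5497]
tr(P') = 6.4377


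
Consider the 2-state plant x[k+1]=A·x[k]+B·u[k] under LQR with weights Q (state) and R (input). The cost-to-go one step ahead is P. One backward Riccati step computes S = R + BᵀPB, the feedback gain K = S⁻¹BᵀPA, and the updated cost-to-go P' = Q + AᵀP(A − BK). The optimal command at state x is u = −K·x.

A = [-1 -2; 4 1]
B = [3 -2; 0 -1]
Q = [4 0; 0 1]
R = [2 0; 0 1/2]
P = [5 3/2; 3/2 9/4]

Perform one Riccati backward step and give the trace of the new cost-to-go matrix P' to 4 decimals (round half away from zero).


BᵀP = [15.0000 4.5000; -11.5000 -5.2500]
S = R + BᵀPB = [2 0; 0 1/2] + [45.0000 -34.5000; -34.5000 28.2500] = [47.0000 -34.5000; -34.5000 28.7500]
BᵀPA = [3.0000 -25.5000; -9.5000 17.7500]
K = S⁻¹·BᵀPA = [-1.5000 -0.7500; -2.1304 -0.2826]
A−BK = [-0.7609 -0.3152; 1.8696 0.7174]
AᵀP(A−BK) = [13.2609 5.0652; 5.0652 2.1413]
P' = Q + AᵀP(A−BK) = [17.2609 5.0652; 5.0652 3.1413]
tr(P') = 20.4022

20.4022


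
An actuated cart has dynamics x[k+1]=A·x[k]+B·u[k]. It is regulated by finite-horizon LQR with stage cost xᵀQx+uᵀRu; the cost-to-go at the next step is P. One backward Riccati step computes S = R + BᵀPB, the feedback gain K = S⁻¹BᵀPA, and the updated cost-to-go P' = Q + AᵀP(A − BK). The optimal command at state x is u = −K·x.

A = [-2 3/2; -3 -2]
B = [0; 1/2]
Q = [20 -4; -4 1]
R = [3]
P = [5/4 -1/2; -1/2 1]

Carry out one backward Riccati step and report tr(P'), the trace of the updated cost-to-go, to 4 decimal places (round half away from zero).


BᵀP = [-0.2500 0.5000]
S = R + BᵀPB = [3] + [0.2500] = [3.2500]
BᵀPA = [-1.0000 -1.3750]
K = S⁻¹·BᵀPA = [-0.3077 -0.4231]
A−BK = [-2.0000 1.5000; -2.8462 -1.7885]
AᵀP(A−BK) = [7.6923 2.0769; 2.0769 9.2308]
P' = Q + AᵀP(A−BK) = [27.6923 -1.9231; -1.9231 10.2308]
tr(P') = 37.9231

37.9231


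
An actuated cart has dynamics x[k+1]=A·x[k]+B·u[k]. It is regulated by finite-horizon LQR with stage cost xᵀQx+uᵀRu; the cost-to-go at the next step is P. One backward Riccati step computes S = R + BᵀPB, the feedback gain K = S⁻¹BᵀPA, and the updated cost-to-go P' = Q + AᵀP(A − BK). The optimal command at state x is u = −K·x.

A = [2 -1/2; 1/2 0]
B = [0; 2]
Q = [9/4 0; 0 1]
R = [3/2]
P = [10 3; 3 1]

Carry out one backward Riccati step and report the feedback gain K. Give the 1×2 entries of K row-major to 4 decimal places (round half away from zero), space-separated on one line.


BᵀP = [6.0000 2.0000]
S = R + BᵀPB = [3/2] + [4.0000] = [5.5000]
BᵀPA = [13.0000 -3.0000]
K = S⁻¹·BᵀPA = [2.3636 -0.5455]
A−BK = [2.0000 -0.5000; -4.2273 1.0909]
AᵀP(A−BK) = [15.5227 -3.6591; -3.6591 0.8636]
P' = Q + AᵀP(A−BK) = [17.7727 -3.6591; -3.6591 1.8636]
tr(P') = 19.6364

2.3636 -0.5455


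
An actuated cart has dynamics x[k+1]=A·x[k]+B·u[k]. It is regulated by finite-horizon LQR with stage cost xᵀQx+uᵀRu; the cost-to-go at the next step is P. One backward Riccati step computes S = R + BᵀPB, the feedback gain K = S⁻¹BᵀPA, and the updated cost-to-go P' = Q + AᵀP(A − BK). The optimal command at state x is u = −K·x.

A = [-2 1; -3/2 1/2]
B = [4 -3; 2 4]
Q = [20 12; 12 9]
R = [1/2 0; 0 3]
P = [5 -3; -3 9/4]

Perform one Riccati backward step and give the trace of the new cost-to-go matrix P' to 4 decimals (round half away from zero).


BᵀP = [14.0000 -7.5000; -27.0000 18.0000]
S = R + BᵀPB = [1/2 0; 0 3] + [41.0000 -72.0000; -72.0000 153.0000] = [41.5000 -72.0000; -72.0000 156.0000]
BᵀPA = [-16.7500 10.2500; 27.0000 -18.0000]
K = S⁻¹·BᵀPA = [-0.5186 0.2349; -0.0663 -0.0070]
A−BK = [-0.1244 0.0395; -0.1977 0.0581]
AᵀP(A−BK) = [0.1654 -0.0648; -0.0648 0.0294]
P' = Q + AᵀP(A−BK) = [20.1654 11.9352; 11.9352 9.0294]
tr(P') = 29.1948

29.1948


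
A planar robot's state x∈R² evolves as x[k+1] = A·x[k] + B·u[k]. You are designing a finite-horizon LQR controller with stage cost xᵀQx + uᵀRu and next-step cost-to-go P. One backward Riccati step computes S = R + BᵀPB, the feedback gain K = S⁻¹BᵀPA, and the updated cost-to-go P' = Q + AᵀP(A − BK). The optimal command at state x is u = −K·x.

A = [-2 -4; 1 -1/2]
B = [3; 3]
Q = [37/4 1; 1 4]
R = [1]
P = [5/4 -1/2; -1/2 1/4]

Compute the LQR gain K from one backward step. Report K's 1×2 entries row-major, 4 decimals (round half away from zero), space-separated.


BᵀP = [2.2500 -0.7500]
S = R + BᵀPB = [1] + [4.5000] = [5.5000]
BᵀPA = [-5.2500 -8.6250]
K = S⁻¹·BᵀPA = [-0.9545 -1.5682]
A−BK = [0.8636 0.7045; 3.8636 4.2045]
AᵀP(A−BK) = [2.2386 3.1420; 3.1420 4.5369]
P' = Q + AᵀP(A−BK) = [11.4886 4.1420; 4.1420 8.5369]
tr(P') = 20.0256

-0.9545 -1.5682


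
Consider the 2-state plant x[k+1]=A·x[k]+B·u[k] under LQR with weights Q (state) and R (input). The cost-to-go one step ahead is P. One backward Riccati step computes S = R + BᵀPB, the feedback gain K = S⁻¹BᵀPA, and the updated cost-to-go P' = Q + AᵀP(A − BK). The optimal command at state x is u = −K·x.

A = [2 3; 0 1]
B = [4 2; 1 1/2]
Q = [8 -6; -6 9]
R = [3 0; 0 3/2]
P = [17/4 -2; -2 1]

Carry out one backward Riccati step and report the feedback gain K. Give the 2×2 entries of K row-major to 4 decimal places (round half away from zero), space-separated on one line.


0.3636 0.4606 0.3636 0.4606

BᵀP = [15.0000 -7.0000; 7.5000 -3.5000]
S = R + BᵀPB = [3 0; 0 3/2] + [53.0000 26.5000; 26.5000 13.2500] = [56.0000 26.5000; 26.5000 14.7500]
BᵀPA = [30.0000 38.0000; 15.0000 19.0000]
K = S⁻¹·BᵀPA = [0.3636 0.4606; 0.3636 0.4606]
A−BK = [-0.1818 0.2364; -0.5455 0.3091]
AᵀP(A−BK) = [0.6364 0.7727; 0.7727 0.9955]
P' = Q + AᵀP(A−BK) = [8.6364 -5.2273; -5.2273 9.9955]
tr(P') = 18.6318


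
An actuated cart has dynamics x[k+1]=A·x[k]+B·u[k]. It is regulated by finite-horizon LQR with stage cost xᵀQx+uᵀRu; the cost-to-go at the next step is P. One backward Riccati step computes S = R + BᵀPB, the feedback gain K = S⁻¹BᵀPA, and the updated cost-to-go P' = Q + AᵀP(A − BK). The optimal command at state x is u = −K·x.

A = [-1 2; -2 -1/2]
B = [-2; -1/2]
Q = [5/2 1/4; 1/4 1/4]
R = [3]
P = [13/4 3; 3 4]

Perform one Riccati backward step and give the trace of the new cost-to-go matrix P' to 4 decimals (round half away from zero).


10.6957

BᵀP = [-8.0000 -8.0000]
S = R + BᵀPB = [3] + [20.0000] = [23.0000]
BᵀPA = [24.0000 -12.0000]
K = S⁻¹·BᵀPA = [1.0435 -0.5217]
A−BK = [1.0870 0.9565; -1.4783 -0.7609]
AᵀP(A−BK) = [6.2065 -0.4783; -0.4783 1.7391]
P' = Q + AᵀP(A−BK) = [8.7065 -0.2283; -0.2283 1.9891]
tr(P') = 10.6957
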